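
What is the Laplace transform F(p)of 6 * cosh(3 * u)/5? 6 * p/(5 * (p^2-9))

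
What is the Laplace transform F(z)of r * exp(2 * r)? (z - 2)^(-2)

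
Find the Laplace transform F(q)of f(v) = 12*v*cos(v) 12*(q^2 - 1)/(q^2+1)^2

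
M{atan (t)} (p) -pi*sec (pi*p/2)/ (2*p)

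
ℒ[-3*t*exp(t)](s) -3/(s - 1) ^2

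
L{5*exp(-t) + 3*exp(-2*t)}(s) 3/(s + 2) + 5/(s + 1)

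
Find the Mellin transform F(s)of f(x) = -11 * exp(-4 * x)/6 -11 * gamma(s)/(6 * 2^(2 * s))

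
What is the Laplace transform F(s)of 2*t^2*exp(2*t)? 4/(s - 2)^3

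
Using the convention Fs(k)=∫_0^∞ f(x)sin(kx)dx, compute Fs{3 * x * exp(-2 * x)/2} 6 * k/(k^2 + 4)^2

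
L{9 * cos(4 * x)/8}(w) 9 * w/(8 * (w^2+16))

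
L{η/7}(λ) 1/(7*λ^2)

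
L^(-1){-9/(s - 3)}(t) -9*exp(3*t)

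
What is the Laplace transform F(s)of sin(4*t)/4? 1/(s^2 + 16)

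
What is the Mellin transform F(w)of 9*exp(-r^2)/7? 9*gamma(w/2)/14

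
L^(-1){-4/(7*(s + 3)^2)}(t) -4*t*exp(-3*t)/7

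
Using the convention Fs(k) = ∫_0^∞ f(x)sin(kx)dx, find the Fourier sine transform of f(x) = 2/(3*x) pi/3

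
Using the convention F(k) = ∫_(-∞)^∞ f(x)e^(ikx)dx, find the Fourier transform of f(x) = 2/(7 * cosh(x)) 2 * pi/(7 * cosh(pi * k/2))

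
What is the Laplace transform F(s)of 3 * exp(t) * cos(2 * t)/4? 3 * (s - 1)/(4 * ((s - 1)^2 + 4))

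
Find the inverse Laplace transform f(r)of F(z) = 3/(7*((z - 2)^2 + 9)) exp(2*r)*sin(3*r)/7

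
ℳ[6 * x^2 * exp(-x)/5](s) 6 * gamma(s + 2)/5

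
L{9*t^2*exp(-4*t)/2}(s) 9/(s + 4)^3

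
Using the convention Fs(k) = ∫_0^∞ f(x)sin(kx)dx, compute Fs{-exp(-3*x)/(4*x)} -atan(k/3)/4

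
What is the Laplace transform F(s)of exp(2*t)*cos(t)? (s - 2)/((s - 2)^2+1)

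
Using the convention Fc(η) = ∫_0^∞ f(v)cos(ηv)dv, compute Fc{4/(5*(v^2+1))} 2*pi*exp(-η)/5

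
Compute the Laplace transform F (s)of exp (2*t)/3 1/ (3*(s - 2))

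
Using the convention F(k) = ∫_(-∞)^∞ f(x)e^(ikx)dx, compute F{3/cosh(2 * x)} 3 * pi/(2 * cosh(pi * k/4))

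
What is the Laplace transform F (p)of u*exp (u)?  (p - 1)^ (-2)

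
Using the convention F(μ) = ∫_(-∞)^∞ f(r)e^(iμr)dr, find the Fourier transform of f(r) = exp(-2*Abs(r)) 4/(μ^2 + 4)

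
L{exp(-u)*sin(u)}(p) 1/((p + 1)^2 + 1)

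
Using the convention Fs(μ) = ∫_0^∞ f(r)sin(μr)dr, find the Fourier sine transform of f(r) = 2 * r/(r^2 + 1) pi * exp(-μ)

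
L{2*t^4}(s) 48/s^5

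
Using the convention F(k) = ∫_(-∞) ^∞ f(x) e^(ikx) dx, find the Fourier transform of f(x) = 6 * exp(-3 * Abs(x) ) 36/(k^2 + 9) 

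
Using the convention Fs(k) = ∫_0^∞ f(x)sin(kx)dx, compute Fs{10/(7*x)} 5*pi/7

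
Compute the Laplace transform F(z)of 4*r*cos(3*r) 4*(z^2 - 9)/(z^2 + 9)^2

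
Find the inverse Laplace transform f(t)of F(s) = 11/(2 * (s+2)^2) 11 * t * exp(-2 * t)/2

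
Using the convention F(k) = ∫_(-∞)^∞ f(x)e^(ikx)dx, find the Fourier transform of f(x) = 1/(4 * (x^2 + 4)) pi * exp(-2 * Abs(k))/8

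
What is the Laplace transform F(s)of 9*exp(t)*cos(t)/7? 9*(s - 1)/(7*((s - 1)^2 + 1))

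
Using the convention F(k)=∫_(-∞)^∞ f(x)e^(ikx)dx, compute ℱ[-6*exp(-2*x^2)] -3*sqrt(2)*sqrt(pi)*exp(-k^2/8)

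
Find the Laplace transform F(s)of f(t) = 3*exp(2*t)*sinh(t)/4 3/(4*((s - 2)^2 - 1))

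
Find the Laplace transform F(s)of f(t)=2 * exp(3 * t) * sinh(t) 2/((s - 3)^2 - 1)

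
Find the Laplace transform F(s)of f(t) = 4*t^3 24/s^4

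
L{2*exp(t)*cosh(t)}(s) 2*(s - 1)/(s*(s - 2))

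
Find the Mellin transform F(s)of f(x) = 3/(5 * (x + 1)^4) gamma(s) * gamma(4 - s)/10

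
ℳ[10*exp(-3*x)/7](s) 10*gamma(s)/(7*3^s)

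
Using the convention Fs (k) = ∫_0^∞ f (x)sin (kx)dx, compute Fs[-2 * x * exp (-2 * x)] -8 * k/ (k^2 + 4)^2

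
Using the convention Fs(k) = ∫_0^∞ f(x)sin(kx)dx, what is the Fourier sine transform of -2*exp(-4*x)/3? -2*k/(3*k^2 + 48)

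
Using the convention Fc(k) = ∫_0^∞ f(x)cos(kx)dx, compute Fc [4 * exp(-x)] 4/(k^2 + 1)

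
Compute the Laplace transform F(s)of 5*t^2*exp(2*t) 10/(s - 2)^3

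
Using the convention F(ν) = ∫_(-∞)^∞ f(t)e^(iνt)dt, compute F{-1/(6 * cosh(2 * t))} -pi/(12 * cosh(pi * ν/4))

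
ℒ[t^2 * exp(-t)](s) 2/(s + 1)^3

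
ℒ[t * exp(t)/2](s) 1/(2 * (s - 1)^2)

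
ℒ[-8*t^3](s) -48/s^4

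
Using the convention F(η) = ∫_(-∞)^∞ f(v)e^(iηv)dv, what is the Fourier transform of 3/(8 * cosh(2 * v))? 3 * pi/(16 * cosh(pi * η/4))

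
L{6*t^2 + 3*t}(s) 12/s^3 + 3/s^2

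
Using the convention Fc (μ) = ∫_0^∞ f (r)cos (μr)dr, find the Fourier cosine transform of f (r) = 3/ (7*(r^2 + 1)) 3*pi*exp (-μ)/14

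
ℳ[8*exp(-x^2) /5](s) 4*gamma(s/2) /5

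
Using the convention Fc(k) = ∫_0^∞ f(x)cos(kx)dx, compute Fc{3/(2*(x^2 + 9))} pi*exp(-3*k)/4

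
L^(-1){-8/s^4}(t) -4*t^3/3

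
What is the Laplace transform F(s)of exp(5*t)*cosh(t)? (s - 5)/((s - 5)^2 - 1)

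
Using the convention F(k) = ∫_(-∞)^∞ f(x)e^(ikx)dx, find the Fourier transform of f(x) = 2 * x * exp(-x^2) I * sqrt(pi) * k * exp(-k^2/4)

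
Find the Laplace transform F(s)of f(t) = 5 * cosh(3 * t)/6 5 * s/(6 * (s^2 - 9))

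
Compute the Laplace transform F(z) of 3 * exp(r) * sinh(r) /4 3/(4 * z * (z - 2) ) 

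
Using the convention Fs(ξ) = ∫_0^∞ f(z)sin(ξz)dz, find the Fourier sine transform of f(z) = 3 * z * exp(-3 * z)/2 9 * ξ/(ξ^2 + 9)^2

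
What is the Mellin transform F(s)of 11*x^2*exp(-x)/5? 11*gamma(s + 2)/5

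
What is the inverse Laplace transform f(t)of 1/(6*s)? 1/6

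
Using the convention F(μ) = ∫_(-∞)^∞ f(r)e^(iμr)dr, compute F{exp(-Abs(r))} 2/(μ^2 + 1)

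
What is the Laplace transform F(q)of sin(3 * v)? 3/(q^2 + 9)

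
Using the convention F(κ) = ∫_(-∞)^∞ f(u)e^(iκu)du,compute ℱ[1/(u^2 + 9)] pi*exp(-3*Abs(κ))/3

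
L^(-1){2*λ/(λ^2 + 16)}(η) 2*cos(4*η)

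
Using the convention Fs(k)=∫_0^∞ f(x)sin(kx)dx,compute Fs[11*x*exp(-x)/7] 22*k/(7*(k^2 + 1)^2)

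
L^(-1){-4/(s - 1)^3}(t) -2 * t^2 * exp(t)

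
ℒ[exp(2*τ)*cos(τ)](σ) (σ - 2)/((σ - 2)^2 + 1)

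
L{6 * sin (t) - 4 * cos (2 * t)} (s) 6/ (s^2 + 1) - 4 * s/ (s^2 + 4)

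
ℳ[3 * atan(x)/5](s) -3 * pi * sec(pi * s/2)/(10 * s)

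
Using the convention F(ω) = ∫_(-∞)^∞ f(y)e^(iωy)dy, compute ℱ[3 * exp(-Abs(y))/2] 3/(ω^2 + 1)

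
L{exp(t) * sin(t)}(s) 1/((s - 1)^2 + 1)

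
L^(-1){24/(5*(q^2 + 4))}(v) 12*sin(2*v)/5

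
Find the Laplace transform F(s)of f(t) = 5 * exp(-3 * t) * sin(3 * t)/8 15/(8 * ((s + 3)^2 + 9))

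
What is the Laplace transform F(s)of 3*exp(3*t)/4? 3/(4*(s - 3))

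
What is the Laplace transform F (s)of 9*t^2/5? 18/ (5*s^3)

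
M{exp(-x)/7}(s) gamma(s)/7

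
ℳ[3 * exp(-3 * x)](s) 3^(1 - s) * gamma(s)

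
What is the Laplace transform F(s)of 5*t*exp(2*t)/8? 5/(8*(s - 2)^2)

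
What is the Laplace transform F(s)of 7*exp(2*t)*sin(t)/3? 7/(3*((s - 2)^2 + 1))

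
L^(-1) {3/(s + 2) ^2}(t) 3*t*exp(-2*t) 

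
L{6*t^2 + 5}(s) 12/s^3 + 5/s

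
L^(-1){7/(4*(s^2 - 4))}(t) 7*sinh(2*t)/8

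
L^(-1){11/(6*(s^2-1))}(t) 11*sinh(t)/6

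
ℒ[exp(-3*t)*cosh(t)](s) (s + 3)/((s + 3)^2 - 1)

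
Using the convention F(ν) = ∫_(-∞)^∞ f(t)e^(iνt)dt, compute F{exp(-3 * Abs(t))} 6/(ν^2 + 9)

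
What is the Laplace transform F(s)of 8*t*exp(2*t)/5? 8/(5*(s - 2)^2)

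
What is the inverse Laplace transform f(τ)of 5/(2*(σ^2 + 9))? 5*sin(3*τ)/6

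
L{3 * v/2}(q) 3/(2 * q^2)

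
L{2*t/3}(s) 2/(3*s^2)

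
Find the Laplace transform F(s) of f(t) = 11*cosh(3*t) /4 11*s/(4*(s^2-9) ) 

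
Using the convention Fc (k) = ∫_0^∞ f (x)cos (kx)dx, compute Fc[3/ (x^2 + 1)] 3 * pi * exp (-k)/2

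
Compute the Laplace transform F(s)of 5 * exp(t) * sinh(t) 5/(s * (s - 2))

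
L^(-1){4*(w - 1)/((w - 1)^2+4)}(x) 4*exp(x)*cos(2*x)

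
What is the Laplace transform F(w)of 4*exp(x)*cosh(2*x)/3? 4*(w - 1)/(3*((w - 1)^2-4))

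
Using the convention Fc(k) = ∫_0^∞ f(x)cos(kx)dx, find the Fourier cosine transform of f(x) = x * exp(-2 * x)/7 (4 - k^2)/(7 * (k^2 + 4)^2)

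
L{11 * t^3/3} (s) 22/s^4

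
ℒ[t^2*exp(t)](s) 2/(s - 1)^3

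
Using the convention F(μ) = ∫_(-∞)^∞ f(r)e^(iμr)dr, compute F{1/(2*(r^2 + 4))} pi*exp(-2*Abs(μ))/4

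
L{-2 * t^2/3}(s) -4/(3 * s^3)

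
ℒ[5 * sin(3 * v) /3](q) 5/(q^2 + 9) 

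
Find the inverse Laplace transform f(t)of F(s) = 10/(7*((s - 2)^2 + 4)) 5*exp(2*t)*sin(2*t)/7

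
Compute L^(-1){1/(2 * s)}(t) 1/2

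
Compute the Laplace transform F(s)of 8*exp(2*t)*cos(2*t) 8*(s - 2)/((s - 2)^2+4)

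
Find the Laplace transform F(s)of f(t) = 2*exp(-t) 2/(s+1)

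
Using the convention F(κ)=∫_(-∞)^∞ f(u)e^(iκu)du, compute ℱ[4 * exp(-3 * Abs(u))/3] 8/(κ^2 + 9)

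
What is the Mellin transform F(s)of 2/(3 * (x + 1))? 2 * pi * csc(pi * s)/3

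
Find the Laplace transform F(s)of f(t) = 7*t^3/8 21/(4*s^4)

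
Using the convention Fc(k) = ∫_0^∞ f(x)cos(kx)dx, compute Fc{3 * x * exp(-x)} 3 * (1 - k^2)/(k^2 + 1)^2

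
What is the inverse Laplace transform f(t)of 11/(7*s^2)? 11*t/7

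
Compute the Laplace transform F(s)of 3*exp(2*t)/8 3/(8*(s - 2))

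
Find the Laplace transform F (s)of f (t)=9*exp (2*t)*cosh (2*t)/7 9*(s - 2)/ (7*s*(s - 4))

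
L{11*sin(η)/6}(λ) 11/(6*(λ^2 + 1))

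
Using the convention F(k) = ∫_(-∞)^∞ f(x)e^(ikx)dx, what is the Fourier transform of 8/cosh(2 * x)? 4 * pi/cosh(pi * k/4)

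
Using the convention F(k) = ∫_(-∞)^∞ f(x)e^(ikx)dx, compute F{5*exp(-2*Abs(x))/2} 10/(k^2 + 4)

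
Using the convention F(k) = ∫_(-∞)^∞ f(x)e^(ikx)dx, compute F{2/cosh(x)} 2*pi/cosh(pi*k/2)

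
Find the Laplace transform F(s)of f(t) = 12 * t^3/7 72/(7 * s^4)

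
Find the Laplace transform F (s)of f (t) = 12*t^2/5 24/ (5*s^3)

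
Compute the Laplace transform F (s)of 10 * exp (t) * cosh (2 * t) 10 * (s - 1)/ ( (s - 1)^2-4)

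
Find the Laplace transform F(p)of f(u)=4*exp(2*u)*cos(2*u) 4*(p - 2)/((p - 2)^2 + 4)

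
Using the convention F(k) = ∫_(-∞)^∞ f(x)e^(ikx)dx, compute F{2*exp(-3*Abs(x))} 12/(k^2+9)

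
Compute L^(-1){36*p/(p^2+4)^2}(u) 9*u*sin(2*u)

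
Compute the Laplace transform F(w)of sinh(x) 1/(w^2 - 1)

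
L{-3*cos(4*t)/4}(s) -3*s/(4*s^2 + 64)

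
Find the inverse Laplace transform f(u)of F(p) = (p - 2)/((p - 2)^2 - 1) exp(2 * u) * cosh(u)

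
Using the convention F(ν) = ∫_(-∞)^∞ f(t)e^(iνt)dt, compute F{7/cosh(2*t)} 7*pi/(2*cosh(pi*ν/4))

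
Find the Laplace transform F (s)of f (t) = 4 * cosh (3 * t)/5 4 * s/ (5 * (s^2 - 9))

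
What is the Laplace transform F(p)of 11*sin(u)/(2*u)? 11*atan(1/p)/2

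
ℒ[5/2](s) 5/(2*s)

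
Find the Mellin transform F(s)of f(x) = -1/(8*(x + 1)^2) pi*(s - 1)/(8*sin(pi*s))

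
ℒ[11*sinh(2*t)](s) 22/(s^2-4)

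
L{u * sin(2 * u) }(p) 4 * p/(p^2+4) ^2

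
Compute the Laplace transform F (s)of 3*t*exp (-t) 3/ (s + 1)^2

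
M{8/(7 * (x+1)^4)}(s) 4 * gamma(s) * gamma(4 - s)/21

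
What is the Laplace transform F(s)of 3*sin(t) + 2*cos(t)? 3/(s^2 + 1) + 2*s/(s^2 + 1)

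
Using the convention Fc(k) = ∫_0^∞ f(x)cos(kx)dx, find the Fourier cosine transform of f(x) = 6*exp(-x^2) 3*sqrt(pi)*exp(-k^2/4)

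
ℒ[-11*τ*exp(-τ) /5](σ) -11/(5*(σ + 1) ^2) 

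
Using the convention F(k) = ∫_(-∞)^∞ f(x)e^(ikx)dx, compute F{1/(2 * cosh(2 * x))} pi/(4 * cosh(pi * k/4))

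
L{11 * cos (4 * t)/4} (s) 11 * s/ (4 * (s^2 + 16))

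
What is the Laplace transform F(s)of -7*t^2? -14/s^3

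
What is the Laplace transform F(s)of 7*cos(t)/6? 7*s/(6*(s^2 + 1))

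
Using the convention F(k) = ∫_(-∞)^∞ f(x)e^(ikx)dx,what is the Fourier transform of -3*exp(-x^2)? -3*sqrt(pi)*exp(-k^2/4)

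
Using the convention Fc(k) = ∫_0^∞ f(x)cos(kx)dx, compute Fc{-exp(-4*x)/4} -1/(k^2+16)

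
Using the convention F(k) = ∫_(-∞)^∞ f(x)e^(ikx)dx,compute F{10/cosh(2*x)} 5*pi/cosh(pi*k/4)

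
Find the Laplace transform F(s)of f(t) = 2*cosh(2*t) 2*s/(s^2 - 4)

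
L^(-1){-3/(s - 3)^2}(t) -3 * t * exp(3 * t)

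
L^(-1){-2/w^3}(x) -x^2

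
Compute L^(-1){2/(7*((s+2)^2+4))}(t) exp(-2*t)*sin(2*t)/7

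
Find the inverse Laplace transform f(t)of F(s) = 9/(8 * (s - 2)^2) 9 * t * exp(2 * t)/8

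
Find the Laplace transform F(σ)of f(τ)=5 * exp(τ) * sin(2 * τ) 10/((σ - 1)^2 + 4)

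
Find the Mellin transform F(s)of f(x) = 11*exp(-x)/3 11*gamma(s)/3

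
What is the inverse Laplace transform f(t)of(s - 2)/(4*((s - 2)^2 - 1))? exp(2*t)*cosh(t)/4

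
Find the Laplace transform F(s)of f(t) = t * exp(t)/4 1/(4 * (s - 1)^2)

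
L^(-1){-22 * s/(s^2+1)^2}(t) -11 * t * sin(t)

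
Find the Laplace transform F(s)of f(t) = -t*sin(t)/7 -2*s/(7*(s^2 + 1)^2)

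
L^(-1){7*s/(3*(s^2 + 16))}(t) 7*cos(4*t)/3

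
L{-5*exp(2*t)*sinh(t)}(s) -5/((s - 2)^2 - 1)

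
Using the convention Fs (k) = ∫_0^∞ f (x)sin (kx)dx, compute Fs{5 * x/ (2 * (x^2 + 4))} 5 * pi * exp (-2 * k)/4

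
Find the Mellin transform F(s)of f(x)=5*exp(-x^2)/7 5*gamma(s/2)/14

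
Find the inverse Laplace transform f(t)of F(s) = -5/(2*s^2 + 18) -5*sin(3*t)/6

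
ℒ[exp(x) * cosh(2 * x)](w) (w - 1)/((w - 1)^2-4)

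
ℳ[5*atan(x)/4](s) -5*pi*sec(pi*s/2)/(8*s)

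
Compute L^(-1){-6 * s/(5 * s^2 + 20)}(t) -6 * cos(2 * t)/5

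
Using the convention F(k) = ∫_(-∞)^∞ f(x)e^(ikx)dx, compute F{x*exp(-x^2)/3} I*sqrt(pi)*k*exp(-k^2/4)/6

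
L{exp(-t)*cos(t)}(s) (s + 1)/((s + 1)^2 + 1)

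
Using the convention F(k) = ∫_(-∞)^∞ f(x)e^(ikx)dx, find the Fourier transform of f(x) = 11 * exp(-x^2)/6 11 * sqrt(pi) * exp(-k^2/4)/6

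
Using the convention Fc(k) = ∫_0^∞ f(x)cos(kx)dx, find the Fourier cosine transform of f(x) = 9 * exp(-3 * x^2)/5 3 * sqrt(3) * sqrt(pi) * exp(-k^2/12)/10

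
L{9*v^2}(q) 18/q^3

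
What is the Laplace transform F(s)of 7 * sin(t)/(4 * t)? 7 * atan(1/s)/4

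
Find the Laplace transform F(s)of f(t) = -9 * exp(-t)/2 -9/(2 * s+2)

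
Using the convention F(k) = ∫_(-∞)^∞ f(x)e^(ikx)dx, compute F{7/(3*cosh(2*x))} 7*pi/(6*cosh(pi*k/4))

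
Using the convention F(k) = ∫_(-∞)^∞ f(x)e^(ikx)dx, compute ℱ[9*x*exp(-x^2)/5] 9*I*sqrt(pi)*k*exp(-k^2/4)/10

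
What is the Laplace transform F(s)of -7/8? -7/(8*s)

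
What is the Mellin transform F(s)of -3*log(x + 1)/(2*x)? 3*pi*csc(pi*s)/(2*(s - 1))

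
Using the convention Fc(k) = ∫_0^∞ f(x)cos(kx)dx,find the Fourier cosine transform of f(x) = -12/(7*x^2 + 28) -3*pi*exp(-2*k)/7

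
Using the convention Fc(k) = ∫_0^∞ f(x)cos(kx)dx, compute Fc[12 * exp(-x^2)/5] 6 * sqrt(pi) * exp(-k^2/4)/5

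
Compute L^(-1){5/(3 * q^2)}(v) 5 * v/3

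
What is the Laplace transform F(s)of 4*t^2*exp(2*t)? 8/(s - 2)^3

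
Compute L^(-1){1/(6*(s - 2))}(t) exp(2*t)/6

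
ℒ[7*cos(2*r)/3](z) 7*z/(3*(z^2 + 4))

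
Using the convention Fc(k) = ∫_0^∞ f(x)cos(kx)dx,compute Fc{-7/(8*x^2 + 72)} -7*pi*exp(-3*k)/48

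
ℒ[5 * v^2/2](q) 5/q^3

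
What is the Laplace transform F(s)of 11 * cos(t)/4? 11 * s/(4 * (s^2 + 1))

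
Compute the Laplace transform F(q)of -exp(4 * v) -1/(q - 4)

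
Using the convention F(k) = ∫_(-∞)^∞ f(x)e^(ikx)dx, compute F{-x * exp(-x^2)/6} -I * sqrt(pi) * k * exp(-k^2/4)/12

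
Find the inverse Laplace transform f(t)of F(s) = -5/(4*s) -5/4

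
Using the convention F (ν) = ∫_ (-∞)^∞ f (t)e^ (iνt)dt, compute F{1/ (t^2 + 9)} pi*exp (-3*Abs (ν))/3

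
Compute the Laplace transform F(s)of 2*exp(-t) 2/(s + 1)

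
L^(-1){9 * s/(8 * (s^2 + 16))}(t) 9 * cos(4 * t)/8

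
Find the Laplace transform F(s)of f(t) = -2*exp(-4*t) -2/(s + 4)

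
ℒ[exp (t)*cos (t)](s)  (s - 1)/ ( (s - 1)^2 + 1)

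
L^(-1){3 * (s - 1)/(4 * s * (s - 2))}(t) 3 * exp(t) * cosh(t)/4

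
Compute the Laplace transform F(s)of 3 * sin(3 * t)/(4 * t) 3 * atan(3/s)/4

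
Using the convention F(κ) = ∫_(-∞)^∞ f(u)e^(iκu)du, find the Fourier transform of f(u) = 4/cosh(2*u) 2*pi/cosh(pi*κ/4)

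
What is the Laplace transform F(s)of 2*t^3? 12/s^4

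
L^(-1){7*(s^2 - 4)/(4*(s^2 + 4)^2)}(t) 7*t*cos(2*t)/4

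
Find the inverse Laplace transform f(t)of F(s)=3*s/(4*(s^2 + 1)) 3*cos(t)/4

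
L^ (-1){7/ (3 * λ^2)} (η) 7 * η/3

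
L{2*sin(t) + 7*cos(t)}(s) 7*s/(s^2 + 1) + 2/(s^2 + 1)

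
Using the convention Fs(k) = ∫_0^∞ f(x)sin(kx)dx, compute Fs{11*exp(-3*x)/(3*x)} 11*atan(k/3)/3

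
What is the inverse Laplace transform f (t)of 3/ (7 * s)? 3/7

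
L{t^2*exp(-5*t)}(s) 2/(s + 5)^3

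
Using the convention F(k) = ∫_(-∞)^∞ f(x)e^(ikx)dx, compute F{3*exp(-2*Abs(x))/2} 6/(k^2 + 4)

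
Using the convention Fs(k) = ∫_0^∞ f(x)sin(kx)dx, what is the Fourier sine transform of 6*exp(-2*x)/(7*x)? 6*atan(k/2)/7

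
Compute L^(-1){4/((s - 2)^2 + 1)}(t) 4*exp(2*t)*sin(t)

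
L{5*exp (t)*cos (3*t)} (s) 5*(s - 1)/ ( (s - 1)^2 + 9)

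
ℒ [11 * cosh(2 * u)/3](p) 11 * p/(3 * (p^2 - 4))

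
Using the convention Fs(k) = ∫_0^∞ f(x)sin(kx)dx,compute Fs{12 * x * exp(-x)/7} 24 * k/(7 * (k^2 + 1)^2)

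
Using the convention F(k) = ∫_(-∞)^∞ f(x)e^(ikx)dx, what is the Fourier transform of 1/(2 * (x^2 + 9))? pi * exp(-3 * Abs(k))/6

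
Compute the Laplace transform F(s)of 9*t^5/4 270/s^6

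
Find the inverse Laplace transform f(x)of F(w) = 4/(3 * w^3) 2 * x^2/3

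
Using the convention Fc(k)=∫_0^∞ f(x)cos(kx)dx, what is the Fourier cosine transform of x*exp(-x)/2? (1 - k^2)/(2*(k^2 + 1)^2)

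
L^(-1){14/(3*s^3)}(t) 7*t^2/3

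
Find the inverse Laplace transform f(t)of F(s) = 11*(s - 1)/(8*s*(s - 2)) 11*exp(t)*cosh(t)/8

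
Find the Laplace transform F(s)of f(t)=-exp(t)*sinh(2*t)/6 -1/(3*(s - 1)^2 - 12)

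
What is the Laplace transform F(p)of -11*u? -11/p^2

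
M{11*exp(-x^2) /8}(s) 11*gamma(s/2) /16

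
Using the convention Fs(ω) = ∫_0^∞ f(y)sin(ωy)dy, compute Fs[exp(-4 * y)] ω/(ω^2+16)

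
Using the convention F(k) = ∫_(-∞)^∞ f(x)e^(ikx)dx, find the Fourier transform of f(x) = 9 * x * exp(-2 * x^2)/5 9 * sqrt(2) * I * sqrt(pi) * k * exp(-k^2/8)/40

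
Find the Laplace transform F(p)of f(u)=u p^(-2)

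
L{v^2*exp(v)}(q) 2/(q - 1)^3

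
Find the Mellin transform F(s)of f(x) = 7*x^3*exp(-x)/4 7*gamma(s+3)/4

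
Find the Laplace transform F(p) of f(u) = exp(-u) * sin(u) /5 1/(5 * ((p + 1) ^2 + 1) ) 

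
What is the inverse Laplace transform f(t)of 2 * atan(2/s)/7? 2 * sin(2 * t)/(7 * t)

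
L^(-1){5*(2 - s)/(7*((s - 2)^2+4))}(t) -5*exp(2*t)*cos(2*t)/7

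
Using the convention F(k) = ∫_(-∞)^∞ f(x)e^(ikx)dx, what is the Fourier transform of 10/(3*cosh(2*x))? 5*pi/(3*cosh(pi*k/4))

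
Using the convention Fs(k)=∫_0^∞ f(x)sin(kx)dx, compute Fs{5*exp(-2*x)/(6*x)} 5*atan(k/2)/6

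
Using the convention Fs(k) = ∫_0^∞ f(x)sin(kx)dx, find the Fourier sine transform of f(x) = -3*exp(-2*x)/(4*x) -3*atan(k/2)/4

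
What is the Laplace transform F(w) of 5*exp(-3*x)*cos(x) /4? 5*(w + 3) /(4*((w + 3) ^2 + 1) ) 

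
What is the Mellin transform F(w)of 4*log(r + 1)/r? -4*pi*csc(pi*w)/(w - 1)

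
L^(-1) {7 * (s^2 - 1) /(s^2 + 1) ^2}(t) 7 * t * cos(t) 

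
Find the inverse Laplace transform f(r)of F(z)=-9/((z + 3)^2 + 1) -9*exp(-3*r)*sin(r)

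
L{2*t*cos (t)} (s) 2*(s^2 - 1)/ (s^2 + 1)^2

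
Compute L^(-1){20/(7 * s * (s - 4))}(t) 10 * exp(2 * t) * sinh(2 * t)/7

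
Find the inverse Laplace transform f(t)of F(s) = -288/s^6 -12*t^5/5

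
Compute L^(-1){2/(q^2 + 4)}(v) sin(2 * v)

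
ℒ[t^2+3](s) 3/s+2/s^3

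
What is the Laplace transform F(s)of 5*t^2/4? 5/(2*s^3)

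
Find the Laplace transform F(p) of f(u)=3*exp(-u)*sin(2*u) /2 3/((p+1) ^2+4) 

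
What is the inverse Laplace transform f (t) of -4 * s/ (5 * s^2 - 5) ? -4 * cosh (t) /5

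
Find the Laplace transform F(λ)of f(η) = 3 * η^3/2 9/λ^4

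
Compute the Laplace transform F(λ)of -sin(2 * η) -2/(λ^2 + 4)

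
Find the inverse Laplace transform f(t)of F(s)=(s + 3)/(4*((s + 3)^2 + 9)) exp(-3*t)*cos(3*t)/4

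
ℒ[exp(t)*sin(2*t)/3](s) 2/(3*((s - 1)^2 + 4))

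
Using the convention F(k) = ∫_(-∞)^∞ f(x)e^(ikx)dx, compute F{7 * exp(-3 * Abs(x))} 42/(k^2 + 9)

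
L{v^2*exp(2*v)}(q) 2/(q - 2)^3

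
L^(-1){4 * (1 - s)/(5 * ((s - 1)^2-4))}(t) -4 * exp(t) * cosh(2 * t)/5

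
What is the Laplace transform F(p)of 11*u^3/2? 33/p^4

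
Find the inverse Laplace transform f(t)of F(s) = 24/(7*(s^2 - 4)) 12*sinh(2*t)/7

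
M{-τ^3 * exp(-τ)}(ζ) -gamma(ζ + 3)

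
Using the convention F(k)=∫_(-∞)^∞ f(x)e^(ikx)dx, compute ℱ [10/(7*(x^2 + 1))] 10*pi*exp(-Abs(k))/7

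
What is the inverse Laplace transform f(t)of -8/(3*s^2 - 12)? -4*sinh(2*t)/3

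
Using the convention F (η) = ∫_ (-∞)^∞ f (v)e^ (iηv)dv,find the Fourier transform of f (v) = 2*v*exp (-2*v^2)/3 sqrt (2)*I*sqrt (pi)*η*exp (-η^2/8)/12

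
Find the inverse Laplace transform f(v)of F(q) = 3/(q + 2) 3*exp(-2*v)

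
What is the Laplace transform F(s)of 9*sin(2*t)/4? 9/(2*(s^2+4))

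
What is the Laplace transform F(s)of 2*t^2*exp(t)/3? 4/(3*(s - 1)^3)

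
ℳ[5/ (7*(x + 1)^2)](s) -5*pi*(s - 1)/ (7*sin (pi*s))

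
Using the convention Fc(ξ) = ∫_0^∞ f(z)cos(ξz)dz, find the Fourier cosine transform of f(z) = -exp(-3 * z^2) -sqrt(3) * sqrt(pi) * exp(-ξ^2/12)/6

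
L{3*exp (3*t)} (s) 3/ (s - 3)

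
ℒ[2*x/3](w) 2/(3*w^2)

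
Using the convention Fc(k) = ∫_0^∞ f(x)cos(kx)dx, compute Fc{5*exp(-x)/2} 5/(2*(k^2+1))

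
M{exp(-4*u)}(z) gamma(z)/4^z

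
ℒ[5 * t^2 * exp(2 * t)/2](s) 5/(s - 2)^3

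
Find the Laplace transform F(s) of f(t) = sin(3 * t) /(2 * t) atan(3/s) /2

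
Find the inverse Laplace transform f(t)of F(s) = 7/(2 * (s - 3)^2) 7 * t * exp(3 * t)/2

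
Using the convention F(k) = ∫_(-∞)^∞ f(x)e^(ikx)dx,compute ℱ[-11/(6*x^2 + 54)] -11*pi*exp(-3*Abs(k))/18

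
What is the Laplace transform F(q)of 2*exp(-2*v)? 2/(q + 2)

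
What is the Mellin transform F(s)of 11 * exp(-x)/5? 11 * gamma(s)/5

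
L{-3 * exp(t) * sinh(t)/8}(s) -3/(8 * s * (s - 2))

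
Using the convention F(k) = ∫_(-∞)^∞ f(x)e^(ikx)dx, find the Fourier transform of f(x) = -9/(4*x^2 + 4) -9*pi*exp(-Abs(k))/4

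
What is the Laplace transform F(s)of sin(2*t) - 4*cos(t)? 2/(s^2+4) - 4*s/(s^2+1)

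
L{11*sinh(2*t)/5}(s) 22/(5*(s^2 - 4))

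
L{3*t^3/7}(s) 18/(7*s^4)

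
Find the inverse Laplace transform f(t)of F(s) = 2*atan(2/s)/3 2*sin(2*t)/(3*t)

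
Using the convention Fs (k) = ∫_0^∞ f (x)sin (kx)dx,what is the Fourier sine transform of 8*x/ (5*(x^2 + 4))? 4*pi*exp (-2*k)/5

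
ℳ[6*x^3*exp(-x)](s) 6*gamma(s+3)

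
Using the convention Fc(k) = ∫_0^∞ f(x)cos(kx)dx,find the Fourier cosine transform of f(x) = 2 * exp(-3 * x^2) sqrt(3) * sqrt(pi) * exp(-k^2/12)/3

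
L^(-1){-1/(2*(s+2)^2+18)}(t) -exp(-2*t)*sin(3*t)/6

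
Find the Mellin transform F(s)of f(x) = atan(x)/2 -pi*sec(pi*s/2)/(4*s)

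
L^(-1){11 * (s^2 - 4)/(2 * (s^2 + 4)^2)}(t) 11 * t * cos(2 * t)/2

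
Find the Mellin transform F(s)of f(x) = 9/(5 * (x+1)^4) 3 * gamma(s) * gamma(4 - s)/10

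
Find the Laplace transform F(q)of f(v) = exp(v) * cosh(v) (q - 1)/(q * (q - 2))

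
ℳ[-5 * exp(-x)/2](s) -5 * gamma(s)/2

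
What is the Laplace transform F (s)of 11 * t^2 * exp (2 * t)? 22/ (s - 2)^3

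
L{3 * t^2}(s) 6/s^3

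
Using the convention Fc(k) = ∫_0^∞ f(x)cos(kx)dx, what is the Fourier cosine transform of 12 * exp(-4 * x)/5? 48/(5 * (k^2 + 16))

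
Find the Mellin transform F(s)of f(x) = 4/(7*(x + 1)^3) 2*pi*(s - 2)*(s - 1)/(7*sin(pi*s))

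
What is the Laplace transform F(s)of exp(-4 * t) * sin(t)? 1/((s + 4)^2 + 1)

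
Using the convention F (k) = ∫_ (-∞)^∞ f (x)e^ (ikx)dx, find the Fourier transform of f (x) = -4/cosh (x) -4*pi/cosh (pi*k/2)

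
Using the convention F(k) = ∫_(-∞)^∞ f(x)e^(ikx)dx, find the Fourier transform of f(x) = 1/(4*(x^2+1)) pi*exp(-Abs(k))/4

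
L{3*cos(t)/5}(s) 3*s/(5*(s^2 + 1))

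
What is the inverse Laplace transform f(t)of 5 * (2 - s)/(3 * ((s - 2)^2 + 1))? -5 * exp(2 * t) * cos(t)/3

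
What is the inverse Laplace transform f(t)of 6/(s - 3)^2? 6*t*exp(3*t)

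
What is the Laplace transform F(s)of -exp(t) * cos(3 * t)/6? (1 - s)/(6 * ((s - 1)^2+9))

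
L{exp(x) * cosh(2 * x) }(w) (w - 1) /((w - 1) ^2 - 4) 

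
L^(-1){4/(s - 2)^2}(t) 4*t*exp(2*t)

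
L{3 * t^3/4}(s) 9/(2 * s^4)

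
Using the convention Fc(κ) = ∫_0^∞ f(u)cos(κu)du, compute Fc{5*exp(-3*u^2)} 5*sqrt(3)*sqrt(pi)*exp(-κ^2/12)/6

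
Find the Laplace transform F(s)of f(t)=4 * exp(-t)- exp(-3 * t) 4/(s + 1) - 1/(s + 3)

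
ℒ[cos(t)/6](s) s/(6*(s^2 + 1))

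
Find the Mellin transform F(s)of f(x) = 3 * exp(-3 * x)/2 3^(1 - s) * gamma(s)/2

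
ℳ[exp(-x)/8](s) gamma(s)/8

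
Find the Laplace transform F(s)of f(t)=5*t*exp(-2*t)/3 5/(3*(s+2)^2)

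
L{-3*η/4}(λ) -3/(4*λ^2)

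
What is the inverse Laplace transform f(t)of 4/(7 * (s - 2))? 4 * exp(2 * t)/7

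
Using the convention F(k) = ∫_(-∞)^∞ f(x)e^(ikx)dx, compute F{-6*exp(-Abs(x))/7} -12/(7*k^2 + 7)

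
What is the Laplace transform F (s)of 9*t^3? 54/s^4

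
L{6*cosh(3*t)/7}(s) 6*s/(7*(s^2 - 9))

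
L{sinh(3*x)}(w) 3/(w^2-9)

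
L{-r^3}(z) -6/z^4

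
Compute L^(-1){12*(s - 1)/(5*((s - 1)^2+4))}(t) 12*exp(t)*cos(2*t)/5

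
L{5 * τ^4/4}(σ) 30/σ^5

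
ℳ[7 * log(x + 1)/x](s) -7 * pi * csc(pi * s)/(s - 1)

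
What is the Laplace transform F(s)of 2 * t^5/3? 80/s^6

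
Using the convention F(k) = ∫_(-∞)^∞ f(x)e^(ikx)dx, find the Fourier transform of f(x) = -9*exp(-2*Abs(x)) -36/(k^2+4)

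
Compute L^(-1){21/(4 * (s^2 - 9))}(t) 7 * sinh(3 * t)/4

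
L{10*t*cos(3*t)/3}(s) 10*(s^2 - 9)/(3*(s^2 + 9)^2)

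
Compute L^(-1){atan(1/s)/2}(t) sin(t)/(2 * t)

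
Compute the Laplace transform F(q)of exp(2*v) 1/(q - 2)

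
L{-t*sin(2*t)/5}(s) -4*s/(5*(s^2 + 4)^2)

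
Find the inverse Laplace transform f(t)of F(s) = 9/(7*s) 9/7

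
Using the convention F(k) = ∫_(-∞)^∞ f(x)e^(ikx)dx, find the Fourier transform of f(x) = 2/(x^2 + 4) pi * exp(-2 * Abs(k))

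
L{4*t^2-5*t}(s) 8/s^3-5/s^2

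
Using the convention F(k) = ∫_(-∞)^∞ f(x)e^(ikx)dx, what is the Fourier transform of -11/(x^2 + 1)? -11*pi*exp(-Abs(k))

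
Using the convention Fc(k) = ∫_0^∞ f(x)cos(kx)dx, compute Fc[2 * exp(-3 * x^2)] sqrt(3) * sqrt(pi) * exp(-k^2/12)/3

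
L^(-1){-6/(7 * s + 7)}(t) -6 * exp(-t)/7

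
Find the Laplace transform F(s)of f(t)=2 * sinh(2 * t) 4/(s^2-4)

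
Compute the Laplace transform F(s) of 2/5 2/(5 * s) 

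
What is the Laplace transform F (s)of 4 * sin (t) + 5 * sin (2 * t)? 10/ (s^2 + 4) + 4/ (s^2 + 1)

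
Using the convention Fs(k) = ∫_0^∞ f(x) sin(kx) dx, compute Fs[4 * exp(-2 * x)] 4 * k/(k^2 + 4) 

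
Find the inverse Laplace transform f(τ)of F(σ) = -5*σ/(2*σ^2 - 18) -5*cosh(3*τ)/2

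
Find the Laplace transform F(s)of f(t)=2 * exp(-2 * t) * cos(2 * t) 2 * (s + 2)/((s + 2)^2 + 4)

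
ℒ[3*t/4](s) 3/(4*s^2)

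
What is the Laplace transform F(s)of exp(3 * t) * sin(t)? 1/((s - 3)^2 + 1)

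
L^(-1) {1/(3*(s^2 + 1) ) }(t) sin(t) /3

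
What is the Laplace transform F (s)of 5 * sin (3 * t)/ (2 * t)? 5 * atan (3/s)/2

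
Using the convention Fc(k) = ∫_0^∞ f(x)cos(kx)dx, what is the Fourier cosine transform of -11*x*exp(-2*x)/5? 11*(k^2 - 4)/(5*(k^2 + 4)^2)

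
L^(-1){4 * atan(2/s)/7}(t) 4 * sin(2 * t)/(7 * t)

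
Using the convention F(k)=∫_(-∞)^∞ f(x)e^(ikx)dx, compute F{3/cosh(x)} 3 * pi/cosh(pi * k/2)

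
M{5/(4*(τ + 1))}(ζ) 5*pi*csc(pi*ζ)/4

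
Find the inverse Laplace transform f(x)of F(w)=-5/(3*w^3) -5*x^2/6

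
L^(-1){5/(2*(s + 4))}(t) 5*exp(-4*t)/2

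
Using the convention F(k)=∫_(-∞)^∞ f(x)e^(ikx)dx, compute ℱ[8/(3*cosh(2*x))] 4*pi/(3*cosh(pi*k/4))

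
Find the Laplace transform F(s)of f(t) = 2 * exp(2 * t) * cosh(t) 2 * (s - 2)/((s - 2)^2 - 1)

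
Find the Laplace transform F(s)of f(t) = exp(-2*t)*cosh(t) (s+2)/((s+2)^2 - 1)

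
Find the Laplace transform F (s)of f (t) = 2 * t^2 4/s^3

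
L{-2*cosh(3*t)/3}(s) -2*s/(3*s^2-27)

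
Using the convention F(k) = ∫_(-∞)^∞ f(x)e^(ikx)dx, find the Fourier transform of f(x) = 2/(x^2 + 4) pi * exp(-2 * Abs(k))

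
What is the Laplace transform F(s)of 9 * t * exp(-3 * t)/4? 9/(4 * (s + 3)^2)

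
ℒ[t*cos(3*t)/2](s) (s^2 - 9)/(2*(s^2 + 9)^2)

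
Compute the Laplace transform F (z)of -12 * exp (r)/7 -12/ (7 * z - 7)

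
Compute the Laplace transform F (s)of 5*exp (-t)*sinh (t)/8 5/ (8*s*(s+2))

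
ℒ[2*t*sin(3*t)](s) 12*s/(s^2 + 9)^2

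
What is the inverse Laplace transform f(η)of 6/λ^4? η^3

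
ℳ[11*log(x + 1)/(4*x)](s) -11*pi*csc(pi*s)/(4*s - 4)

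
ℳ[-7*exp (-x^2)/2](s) -7*gamma (s/2)/4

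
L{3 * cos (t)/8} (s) 3 * s/ (8 * (s^2 + 1))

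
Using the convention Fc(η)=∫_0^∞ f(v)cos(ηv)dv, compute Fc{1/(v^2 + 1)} pi*exp(-η)/2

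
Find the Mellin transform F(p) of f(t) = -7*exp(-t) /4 -7*gamma(p) /4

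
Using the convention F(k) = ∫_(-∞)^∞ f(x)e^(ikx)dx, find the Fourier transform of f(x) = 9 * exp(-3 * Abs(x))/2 27/(k^2 + 9)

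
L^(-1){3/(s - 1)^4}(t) t^3*exp(t)/2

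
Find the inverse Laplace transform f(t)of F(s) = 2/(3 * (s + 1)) 2 * exp(-t)/3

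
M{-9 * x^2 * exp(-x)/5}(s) -9 * gamma(s+2)/5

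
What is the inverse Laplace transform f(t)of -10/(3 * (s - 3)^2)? -10 * t * exp(3 * t)/3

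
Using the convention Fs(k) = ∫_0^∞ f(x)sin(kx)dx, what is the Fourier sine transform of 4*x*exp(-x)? 8*k/(k^2 + 1)^2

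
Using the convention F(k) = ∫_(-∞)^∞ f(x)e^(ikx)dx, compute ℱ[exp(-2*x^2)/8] sqrt(2)*sqrt(pi)*exp(-k^2/8)/16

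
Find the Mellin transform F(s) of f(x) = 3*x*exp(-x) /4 3*gamma(s + 1) /4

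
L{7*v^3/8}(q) 21/(4*q^4)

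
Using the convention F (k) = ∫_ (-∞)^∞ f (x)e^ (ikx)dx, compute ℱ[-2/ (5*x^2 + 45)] -2*pi*exp (-3*Abs (k))/15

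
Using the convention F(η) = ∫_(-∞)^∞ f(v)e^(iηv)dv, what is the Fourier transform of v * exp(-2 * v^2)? sqrt(2) * I * sqrt(pi) * η * exp(-η^2/8)/8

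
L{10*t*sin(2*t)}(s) 40*s/(s^2 + 4)^2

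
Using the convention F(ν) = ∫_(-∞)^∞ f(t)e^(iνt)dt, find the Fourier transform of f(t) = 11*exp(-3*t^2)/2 11*sqrt(3)*sqrt(pi)*exp(-ν^2/12)/6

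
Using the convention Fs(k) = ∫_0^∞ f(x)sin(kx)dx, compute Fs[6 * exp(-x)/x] 6 * atan(k)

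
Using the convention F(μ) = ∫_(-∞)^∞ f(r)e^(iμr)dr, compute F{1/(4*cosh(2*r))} pi/(8*cosh(pi*μ/4))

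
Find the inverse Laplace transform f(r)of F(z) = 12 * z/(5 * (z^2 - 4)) 12 * cosh(2 * r)/5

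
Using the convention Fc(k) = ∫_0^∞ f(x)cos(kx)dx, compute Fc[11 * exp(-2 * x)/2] 11/(k^2 + 4)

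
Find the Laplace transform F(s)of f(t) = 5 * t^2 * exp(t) 10/(s - 1)^3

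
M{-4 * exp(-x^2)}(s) -2 * gamma(s/2)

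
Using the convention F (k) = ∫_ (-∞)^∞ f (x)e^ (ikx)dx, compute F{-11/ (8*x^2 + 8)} -11*pi*exp (-Abs (k))/8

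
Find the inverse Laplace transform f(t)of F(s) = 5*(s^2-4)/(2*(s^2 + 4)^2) 5*t*cos(2*t)/2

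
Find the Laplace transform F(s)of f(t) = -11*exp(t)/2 -11/(2*s - 2)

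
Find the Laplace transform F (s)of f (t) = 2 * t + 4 4/s + 2/s^2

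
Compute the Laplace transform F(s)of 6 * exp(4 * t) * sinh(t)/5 6/(5 * ((s - 4)^2 - 1))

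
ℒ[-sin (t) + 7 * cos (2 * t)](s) 7 * s/ (s^2 + 4) - 1/ (s^2 + 1)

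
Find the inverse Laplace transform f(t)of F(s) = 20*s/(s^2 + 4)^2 5*t*sin(2*t)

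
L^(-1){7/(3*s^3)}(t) 7*t^2/6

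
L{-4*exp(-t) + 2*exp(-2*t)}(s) 2/(s + 2)-4/(s + 1)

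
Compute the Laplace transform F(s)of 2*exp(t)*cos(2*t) 2*(s - 1)/((s - 1)^2 + 4)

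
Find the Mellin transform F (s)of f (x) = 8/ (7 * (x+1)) 8 * pi * csc (pi * s)/7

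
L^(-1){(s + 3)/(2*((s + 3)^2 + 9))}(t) exp(-3*t)*cos(3*t)/2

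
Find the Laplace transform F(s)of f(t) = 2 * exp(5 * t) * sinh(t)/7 2/(7 * ((s - 5)^2 - 1))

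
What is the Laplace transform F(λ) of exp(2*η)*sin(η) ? 1/((λ - 2) ^2 + 1) 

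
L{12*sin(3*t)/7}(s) 36/(7*(s^2+9))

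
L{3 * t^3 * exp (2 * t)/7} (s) 18/ (7 * (s - 2)^4)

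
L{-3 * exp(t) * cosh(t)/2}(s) 3 * (1 - s)/(2 * s * (s - 2))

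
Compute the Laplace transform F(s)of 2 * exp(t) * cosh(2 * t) 2 * (s - 1)/((s - 1)^2 - 4)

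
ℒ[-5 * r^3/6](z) -5/z^4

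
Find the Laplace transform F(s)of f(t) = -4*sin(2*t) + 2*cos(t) 2*s/(s^2 + 1) - 8/(s^2 + 4)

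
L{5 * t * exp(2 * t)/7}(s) 5/(7 * (s - 2)^2)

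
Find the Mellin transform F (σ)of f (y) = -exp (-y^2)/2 -gamma (σ/2)/4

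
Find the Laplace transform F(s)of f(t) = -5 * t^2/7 -10/(7 * s^3)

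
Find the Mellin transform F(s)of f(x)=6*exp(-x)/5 6*gamma(s)/5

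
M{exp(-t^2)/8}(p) gamma(p/2)/16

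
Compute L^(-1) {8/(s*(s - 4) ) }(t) 4*exp(2*t)*sinh(2*t) 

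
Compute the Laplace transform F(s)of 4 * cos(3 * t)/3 4 * s/(3 * (s^2 + 9))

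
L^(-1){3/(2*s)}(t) 3/2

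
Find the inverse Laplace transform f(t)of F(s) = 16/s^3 8 * t^2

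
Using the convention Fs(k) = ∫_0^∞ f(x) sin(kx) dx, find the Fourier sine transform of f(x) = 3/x 3 * pi/2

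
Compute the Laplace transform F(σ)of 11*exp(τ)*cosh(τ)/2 11*(σ - 1)/(2*σ*(σ - 2))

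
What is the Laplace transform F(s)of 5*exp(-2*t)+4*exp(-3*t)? 4/(s+3)+5/(s+2)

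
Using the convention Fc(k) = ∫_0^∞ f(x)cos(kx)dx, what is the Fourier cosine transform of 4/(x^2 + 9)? 2*pi*exp(-3*k)/3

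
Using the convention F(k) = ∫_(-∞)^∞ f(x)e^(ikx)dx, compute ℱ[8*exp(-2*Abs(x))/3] 32/(3*(k^2 + 4))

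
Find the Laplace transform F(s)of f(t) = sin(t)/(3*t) atan(1/s)/3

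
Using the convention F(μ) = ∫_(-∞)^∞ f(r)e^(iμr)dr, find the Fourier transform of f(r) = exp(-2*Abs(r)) 4/(μ^2 + 4)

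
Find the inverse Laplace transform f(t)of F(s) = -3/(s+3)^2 -3 * t * exp(-3 * t)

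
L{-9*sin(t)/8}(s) -9/(8*s^2 + 8)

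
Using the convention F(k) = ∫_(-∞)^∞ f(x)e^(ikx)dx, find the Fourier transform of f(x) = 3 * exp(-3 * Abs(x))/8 9/(4 * (k^2 + 9))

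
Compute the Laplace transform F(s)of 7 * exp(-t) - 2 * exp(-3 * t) 7/(s + 1) - 2/(s + 3)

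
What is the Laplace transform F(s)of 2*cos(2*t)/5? 2*s/(5*(s^2 + 4))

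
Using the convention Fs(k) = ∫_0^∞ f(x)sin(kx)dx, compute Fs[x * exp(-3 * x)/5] 6 * k/(5 * (k^2 + 9)^2)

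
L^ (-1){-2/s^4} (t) -t^3/3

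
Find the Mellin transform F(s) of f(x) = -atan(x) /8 pi*sec(pi*s/2) /(16*s) 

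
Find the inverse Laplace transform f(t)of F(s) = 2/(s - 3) 2 * exp(3 * t)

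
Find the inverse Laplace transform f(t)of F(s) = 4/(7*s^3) 2*t^2/7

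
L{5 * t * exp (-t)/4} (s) 5/ (4 * (s + 1)^2)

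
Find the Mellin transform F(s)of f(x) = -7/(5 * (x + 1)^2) 7 * pi * (s - 1)/(5 * sin(pi * s))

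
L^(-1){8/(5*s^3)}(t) 4*t^2/5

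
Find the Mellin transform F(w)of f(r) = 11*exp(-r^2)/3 11*gamma(w/2)/6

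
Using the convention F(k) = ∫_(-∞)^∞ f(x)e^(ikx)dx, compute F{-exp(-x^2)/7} -sqrt(pi) * exp(-k^2/4)/7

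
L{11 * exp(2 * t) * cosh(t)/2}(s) 11 * (s - 2)/(2 * ((s - 2)^2 - 1))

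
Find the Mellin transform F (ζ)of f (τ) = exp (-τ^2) gamma (ζ/2)/2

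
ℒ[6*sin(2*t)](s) 12/(s^2 + 4)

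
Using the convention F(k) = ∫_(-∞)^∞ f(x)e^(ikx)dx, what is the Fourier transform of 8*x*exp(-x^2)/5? 4*I*sqrt(pi)*k*exp(-k^2/4)/5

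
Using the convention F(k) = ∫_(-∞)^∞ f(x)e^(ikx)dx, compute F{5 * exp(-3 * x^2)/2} 5 * sqrt(3) * sqrt(pi) * exp(-k^2/12)/6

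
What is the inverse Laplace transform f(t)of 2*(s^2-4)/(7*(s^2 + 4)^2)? 2*t*cos(2*t)/7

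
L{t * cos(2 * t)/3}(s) (s^2 - 4)/(3 * (s^2 + 4)^2)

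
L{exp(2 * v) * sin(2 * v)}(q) 2/((q - 2)^2 + 4)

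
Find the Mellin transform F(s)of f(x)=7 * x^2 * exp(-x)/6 7 * gamma(s + 2)/6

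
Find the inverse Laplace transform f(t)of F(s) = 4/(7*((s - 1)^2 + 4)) 2*exp(t)*sin(2*t)/7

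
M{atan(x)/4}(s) -pi * sec(pi * s/2)/(8 * s)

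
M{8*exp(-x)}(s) 8*gamma(s)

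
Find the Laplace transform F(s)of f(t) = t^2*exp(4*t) 2/(s - 4)^3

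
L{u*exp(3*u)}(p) (p - 3)^(-2)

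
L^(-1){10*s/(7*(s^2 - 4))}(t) 10*cosh(2*t)/7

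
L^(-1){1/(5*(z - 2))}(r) exp(2*r)/5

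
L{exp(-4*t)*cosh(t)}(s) (s + 4)/((s + 4)^2-1)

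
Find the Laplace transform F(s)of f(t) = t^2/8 1/(4 * s^3)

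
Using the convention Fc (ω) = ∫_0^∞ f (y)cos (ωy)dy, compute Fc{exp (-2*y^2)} sqrt (2)*sqrt (pi)*exp (-ω^2/8)/4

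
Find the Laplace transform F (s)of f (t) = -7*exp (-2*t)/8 -7/ (8*s + 16)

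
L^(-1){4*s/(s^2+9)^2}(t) 2*t*sin(3*t)/3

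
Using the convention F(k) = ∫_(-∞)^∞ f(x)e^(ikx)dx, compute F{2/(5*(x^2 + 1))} 2*pi*exp(-Abs(k))/5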